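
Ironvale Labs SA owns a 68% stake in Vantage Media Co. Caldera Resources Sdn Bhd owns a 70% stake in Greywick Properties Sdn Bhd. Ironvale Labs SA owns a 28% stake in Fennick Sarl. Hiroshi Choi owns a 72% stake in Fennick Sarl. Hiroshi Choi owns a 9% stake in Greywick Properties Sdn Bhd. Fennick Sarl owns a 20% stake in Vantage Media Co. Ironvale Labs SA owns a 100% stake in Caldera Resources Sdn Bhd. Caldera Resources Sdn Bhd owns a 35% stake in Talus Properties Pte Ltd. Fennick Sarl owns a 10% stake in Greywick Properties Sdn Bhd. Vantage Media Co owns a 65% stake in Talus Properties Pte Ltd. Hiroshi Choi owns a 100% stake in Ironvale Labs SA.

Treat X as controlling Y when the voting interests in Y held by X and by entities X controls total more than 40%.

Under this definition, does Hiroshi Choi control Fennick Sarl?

Hiroshi holds 100% of Ironvale, so Hiroshi controls Ironvale.
Hiroshi and Ironvale together hold 72% + 28% = 100% of Fennick, so Hiroshi controls Fennick.

Yes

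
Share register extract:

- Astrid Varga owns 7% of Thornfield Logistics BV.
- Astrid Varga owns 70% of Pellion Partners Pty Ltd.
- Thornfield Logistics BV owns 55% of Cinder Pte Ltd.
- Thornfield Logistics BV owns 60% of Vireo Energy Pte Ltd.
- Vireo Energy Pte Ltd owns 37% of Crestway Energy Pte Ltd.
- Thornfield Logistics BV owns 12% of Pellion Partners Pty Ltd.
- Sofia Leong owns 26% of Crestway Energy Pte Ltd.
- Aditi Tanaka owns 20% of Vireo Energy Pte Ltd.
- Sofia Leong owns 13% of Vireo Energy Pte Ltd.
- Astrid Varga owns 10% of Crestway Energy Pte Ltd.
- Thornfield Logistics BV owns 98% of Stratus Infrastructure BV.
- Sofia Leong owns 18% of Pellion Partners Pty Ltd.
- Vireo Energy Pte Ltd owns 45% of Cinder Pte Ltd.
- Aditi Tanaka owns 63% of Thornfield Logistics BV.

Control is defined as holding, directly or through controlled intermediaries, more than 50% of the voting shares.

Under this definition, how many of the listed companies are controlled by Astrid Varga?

1

Astrid holds 70% of Pellion, so Astrid controls Pellion.
No other company's threshold is met.
Astrid controls 1 company.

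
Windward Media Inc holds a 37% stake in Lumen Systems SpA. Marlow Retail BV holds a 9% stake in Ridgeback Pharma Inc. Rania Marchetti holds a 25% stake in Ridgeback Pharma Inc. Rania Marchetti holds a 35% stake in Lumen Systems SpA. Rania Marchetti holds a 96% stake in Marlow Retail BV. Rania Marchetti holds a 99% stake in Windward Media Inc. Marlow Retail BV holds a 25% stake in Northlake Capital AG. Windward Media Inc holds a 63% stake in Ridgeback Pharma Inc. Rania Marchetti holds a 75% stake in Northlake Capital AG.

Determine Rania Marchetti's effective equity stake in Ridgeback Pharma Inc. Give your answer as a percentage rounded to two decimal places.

Rania reaches Ridgeback along 3 paths.
Via Windward: 99% × 63% = 62.37%.
Direct stake: 25% = 25%.
Via Marlow: 96% × 9% = 8.64%.
Total: 62.37% + 25% + 8.64% = 96.01%.

96.01%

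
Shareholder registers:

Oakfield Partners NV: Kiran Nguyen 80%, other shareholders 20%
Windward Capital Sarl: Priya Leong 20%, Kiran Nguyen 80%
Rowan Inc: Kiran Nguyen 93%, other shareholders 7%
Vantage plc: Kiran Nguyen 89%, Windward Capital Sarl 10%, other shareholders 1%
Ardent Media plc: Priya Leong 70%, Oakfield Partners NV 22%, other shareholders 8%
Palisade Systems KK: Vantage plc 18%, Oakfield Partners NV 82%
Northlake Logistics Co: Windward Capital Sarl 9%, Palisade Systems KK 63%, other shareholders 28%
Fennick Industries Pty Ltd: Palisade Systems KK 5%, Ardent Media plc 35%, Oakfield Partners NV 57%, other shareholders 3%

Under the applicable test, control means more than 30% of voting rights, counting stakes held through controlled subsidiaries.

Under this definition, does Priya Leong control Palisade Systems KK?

No

Priya holds 70% of Ardent, so Priya controls Ardent.
Ardent holds 35% of Fennick, so Priya controls Fennick.
Neither Priya nor any entity Priya controls holds any voting interest in Palisade.
So Priya does not control Palisade.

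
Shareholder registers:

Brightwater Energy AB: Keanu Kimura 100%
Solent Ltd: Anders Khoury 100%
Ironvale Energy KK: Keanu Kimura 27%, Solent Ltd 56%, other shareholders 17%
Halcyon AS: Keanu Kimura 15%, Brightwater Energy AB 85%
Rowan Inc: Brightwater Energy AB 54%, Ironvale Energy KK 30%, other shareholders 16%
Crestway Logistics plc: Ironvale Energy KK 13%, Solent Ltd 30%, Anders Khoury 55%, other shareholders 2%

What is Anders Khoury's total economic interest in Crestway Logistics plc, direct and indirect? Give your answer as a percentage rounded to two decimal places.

Anders reaches Crestway along 3 paths.
Via Solent → Ironvale: 100% × 56% × 13% = 7.28%.
Via Solent: 100% × 30% = 30%.
Direct stake: 55% = 55%.
Total: 7.28% + 30% + 55% = 92.28%.

92.28%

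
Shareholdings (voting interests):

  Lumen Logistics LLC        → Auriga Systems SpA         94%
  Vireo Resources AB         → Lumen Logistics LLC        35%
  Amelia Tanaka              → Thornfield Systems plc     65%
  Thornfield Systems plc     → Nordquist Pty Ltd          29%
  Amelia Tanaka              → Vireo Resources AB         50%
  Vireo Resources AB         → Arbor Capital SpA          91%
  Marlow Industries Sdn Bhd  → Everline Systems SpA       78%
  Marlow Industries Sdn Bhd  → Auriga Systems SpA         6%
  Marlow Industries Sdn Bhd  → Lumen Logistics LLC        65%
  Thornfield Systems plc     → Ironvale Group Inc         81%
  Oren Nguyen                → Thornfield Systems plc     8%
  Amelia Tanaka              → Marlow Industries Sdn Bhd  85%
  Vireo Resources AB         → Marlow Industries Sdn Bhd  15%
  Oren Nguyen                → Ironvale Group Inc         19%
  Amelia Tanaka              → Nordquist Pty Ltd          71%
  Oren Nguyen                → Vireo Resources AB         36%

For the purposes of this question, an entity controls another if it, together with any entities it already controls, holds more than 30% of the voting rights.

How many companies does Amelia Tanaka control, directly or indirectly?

9

Amelia holds 65% of Thornfield, so Amelia controls Thornfield.
Amelia holds 50% of Vireo, so Amelia controls Vireo.
Amelia and Vireo together hold 85% + 15% = 100% of Marlow, so Amelia controls Marlow.
Thornfield holds 81% of Ironvale, so Amelia controls Ironvale.
Amelia and Thornfield together hold 71% + 29% = 100% of Nordquist, so Amelia controls Nordquist.
Vireo holds 91% of Arbor, so Amelia controls Arbor.
Vireo and Marlow together hold 35% + 65% = 100% of Lumen, so Amelia controls Lumen.
Marlow holds 78% of Everline, so Amelia controls Everline.
Marlow and Lumen together hold 6% + 94% = 100% of Auriga, so Amelia controls Auriga.
Amelia controls 9 companies.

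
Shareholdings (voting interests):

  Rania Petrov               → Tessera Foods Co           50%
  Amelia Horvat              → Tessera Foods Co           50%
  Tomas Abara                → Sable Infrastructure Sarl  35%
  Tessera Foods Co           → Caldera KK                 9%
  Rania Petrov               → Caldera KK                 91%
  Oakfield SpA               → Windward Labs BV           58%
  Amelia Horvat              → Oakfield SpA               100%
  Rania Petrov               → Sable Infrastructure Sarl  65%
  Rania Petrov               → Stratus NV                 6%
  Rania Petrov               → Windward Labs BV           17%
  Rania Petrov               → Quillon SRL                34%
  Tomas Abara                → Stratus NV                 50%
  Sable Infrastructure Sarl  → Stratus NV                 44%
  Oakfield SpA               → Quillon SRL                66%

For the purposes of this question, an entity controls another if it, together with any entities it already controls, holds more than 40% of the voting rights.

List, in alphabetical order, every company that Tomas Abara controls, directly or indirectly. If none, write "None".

Tomas holds 50% of Stratus, so Tomas controls Stratus.
No other company's threshold is met.

Stratus NV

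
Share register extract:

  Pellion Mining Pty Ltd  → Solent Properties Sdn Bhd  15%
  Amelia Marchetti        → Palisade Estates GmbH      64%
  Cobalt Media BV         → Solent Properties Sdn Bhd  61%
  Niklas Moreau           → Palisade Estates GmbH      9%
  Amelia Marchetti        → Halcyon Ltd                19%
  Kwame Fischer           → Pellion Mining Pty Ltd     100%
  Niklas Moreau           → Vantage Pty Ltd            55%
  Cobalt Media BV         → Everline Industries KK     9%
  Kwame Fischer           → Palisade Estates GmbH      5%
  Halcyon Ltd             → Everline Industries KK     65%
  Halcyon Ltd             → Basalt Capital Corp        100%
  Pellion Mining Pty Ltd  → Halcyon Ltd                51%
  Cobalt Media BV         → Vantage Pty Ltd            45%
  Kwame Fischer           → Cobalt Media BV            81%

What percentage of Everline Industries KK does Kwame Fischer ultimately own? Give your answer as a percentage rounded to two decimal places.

Kwame reaches Everline along 2 paths.
Via Cobalt: 81% × 9% = 7.29%.
Via Pellion → Halcyon: 100% × 51% × 65% = 33.15%.
Total: 7.29% + 33.15% = 40.44%.

40.44%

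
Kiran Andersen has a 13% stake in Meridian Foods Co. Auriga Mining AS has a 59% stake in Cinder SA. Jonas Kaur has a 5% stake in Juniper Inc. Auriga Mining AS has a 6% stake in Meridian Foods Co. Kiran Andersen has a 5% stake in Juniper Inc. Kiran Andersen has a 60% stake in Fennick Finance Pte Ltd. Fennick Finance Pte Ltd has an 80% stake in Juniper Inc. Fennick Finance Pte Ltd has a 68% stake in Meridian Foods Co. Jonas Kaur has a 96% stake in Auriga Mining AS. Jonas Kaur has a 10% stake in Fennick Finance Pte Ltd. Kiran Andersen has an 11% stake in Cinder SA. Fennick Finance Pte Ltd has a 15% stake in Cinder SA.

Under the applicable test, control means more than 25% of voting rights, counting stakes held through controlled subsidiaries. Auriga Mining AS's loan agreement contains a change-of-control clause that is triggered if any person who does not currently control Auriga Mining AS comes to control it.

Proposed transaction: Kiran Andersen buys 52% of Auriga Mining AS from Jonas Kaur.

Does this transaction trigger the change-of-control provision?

The purchase adds only to Kiran's holdings (Jonas's stake shrinks), so Kiran is the only person who could newly come to control Auriga.
Kiran holds 60% of Fennick, so Kiran controls Fennick.
Kiran and Fennick together hold 13% + 68% = 81% of Meridian, so Kiran controls Meridian.
Fennick and Kiran together hold 15% + 11% = 26% of Cinder, so Kiran controls Cinder.
Fennick and Kiran together hold 80% + 5% = 85% of Juniper, so Kiran controls Juniper.
Neither Kiran nor any entity Kiran controls holds any voting interest in Auriga.
So before the transaction, Kiran does not control Auriga.
After the purchase, Kiran holds 52% of Auriga directly, and Jonas's stake falls to 44%.
Kiran holds 52% of Auriga, so Kiran controls Auriga.
Kiran did not control Auriga before and does after, so the clause is triggered.

Yes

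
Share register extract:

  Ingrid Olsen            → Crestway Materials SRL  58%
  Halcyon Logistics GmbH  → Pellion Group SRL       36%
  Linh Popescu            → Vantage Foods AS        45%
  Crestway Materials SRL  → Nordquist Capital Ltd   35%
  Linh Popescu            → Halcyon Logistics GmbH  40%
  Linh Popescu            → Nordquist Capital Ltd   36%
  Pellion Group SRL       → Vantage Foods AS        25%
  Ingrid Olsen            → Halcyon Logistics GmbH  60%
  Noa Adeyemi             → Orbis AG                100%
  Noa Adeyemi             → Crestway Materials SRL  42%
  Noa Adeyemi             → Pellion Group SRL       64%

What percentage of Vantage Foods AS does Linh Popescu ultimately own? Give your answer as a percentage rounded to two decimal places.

48.60%

Linh reaches Vantage along 2 paths.
Direct stake: 45% = 45%.
Via Halcyon → Pellion: 40% × 36% × 25% = 3.6%.
Total: 45% + 3.6% = 48.6%.
Rounded: 48.60%.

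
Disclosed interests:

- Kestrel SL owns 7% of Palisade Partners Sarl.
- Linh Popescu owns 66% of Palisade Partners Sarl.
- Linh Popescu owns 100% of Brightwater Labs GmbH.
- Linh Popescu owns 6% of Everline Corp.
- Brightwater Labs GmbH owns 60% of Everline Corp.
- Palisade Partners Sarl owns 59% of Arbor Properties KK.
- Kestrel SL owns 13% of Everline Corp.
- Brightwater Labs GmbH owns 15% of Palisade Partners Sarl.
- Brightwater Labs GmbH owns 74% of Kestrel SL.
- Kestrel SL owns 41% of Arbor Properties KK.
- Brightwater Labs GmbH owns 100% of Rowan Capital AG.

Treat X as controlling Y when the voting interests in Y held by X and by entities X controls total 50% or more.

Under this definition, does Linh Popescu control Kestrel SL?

Linh holds 100% of Brightwater, so Linh controls Brightwater.
Brightwater holds 74% of Kestrel, so Linh controls Kestrel.

Yes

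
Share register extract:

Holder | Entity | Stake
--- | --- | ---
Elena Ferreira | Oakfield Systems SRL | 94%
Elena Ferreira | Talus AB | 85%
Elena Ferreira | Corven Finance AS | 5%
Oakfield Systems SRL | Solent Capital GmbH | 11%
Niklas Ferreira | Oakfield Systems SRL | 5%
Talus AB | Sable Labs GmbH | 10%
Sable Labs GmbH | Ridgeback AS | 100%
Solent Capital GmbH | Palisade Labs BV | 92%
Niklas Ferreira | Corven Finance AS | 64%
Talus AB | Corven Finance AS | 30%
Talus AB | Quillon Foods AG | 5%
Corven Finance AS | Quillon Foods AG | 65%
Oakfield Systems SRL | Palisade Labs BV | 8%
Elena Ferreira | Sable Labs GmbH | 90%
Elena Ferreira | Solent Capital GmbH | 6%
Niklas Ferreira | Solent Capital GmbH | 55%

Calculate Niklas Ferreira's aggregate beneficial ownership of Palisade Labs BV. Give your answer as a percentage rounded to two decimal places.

Niklas reaches Palisade along 3 paths.
Via Oakfield → Solent: 5% × 11% × 92% = 0.506%.
Via Solent: 55% × 92% = 50.6%.
Via Oakfield: 5% × 8% = 0.4%.
Total: 0.506% + 50.6% + 0.4% = 51.506%.
Rounded: 51.51%.

51.51%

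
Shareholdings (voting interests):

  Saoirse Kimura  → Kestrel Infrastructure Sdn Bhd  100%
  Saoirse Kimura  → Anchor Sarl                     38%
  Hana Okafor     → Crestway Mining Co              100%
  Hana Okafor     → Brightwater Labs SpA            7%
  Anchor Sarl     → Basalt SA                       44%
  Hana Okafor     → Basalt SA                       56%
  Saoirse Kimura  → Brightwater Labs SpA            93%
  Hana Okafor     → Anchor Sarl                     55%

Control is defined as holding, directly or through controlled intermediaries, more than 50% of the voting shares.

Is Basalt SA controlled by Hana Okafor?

Yes

Hana holds 55% of Anchor, so Hana controls Anchor.
Hana and Anchor together hold 56% + 44% = 100% of Basalt, so Hana controls Basalt.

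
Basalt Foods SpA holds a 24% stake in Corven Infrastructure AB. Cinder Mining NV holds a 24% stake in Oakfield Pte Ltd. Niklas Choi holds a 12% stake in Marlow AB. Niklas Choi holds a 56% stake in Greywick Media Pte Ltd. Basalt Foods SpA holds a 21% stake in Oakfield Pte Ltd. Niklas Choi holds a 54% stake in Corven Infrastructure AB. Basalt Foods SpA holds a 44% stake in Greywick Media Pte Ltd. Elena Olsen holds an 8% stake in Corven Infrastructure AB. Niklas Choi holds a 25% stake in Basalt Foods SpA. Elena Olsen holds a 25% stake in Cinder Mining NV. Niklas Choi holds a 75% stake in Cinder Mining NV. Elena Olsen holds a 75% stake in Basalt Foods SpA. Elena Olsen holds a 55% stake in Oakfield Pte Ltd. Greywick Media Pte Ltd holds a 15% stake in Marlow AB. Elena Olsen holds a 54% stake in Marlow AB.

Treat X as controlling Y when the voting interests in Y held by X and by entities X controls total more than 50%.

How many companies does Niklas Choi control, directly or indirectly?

Niklas holds 75% of Cinder, so Niklas controls Cinder.
Niklas holds 54% of Corven, so Niklas controls Corven.
Niklas holds 56% of Greywick, so Niklas controls Greywick.
No other company's threshold is met.
Niklas controls 3 companies.

3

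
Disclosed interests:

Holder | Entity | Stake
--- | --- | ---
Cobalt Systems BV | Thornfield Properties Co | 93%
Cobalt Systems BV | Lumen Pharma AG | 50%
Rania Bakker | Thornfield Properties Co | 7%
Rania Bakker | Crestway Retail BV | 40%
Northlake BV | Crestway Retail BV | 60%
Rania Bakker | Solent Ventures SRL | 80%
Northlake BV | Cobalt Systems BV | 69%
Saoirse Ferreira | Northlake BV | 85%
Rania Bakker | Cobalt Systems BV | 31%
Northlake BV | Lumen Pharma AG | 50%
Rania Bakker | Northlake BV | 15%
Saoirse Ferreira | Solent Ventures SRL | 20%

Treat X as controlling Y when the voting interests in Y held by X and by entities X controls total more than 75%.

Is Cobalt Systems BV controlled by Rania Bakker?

No

Rania holds 80% of Solent, so Rania controls Solent.
In Cobalt, Rania's side holds only 31%, not > 75%.
So Rania does not control Cobalt.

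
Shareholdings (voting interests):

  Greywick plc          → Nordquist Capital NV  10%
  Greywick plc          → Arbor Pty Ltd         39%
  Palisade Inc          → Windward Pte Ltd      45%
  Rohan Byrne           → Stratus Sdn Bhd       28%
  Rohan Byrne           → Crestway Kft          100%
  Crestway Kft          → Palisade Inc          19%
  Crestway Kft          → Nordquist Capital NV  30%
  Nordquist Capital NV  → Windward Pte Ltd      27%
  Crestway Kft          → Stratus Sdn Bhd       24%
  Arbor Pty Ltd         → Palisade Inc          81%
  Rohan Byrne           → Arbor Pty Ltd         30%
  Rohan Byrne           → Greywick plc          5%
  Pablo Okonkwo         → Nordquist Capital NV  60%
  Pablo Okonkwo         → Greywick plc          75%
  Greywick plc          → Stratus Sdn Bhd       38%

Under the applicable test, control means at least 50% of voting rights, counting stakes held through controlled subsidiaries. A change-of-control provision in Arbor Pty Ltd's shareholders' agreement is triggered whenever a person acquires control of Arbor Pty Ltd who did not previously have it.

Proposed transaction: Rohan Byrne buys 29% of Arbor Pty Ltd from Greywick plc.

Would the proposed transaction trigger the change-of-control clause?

The purchase adds only to Rohan's holdings (Greywick's stake shrinks), so Rohan is the only person who could newly come to control Arbor.
Rohan holds 100% of Crestway, so Rohan controls Crestway.
Rohan and Crestway together hold 28% + 24% = 52% of Stratus, so Rohan controls Stratus.
In Arbor, Rohan's side holds only 30%, not ≥ 50%.
So before the transaction, Rohan does not control Arbor.
After the purchase, Rohan's direct stake in Arbor rises to 30% + 29% = 59%, and Greywick's stake falls to 10%.
Rohan holds 59% of Arbor, so Rohan controls Arbor.
Rohan did not control Arbor before and does after, so the clause is triggered.

Yes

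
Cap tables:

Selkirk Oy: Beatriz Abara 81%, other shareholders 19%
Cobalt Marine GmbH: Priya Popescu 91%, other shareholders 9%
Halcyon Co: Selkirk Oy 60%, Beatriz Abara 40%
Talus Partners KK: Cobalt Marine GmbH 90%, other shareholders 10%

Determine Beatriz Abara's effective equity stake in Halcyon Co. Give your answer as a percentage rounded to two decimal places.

Beatriz reaches Halcyon along 2 paths.
Via Selkirk: 81% × 60% = 48.6%.
Direct stake: 40% = 40%.
Total: 48.6% + 40% = 88.6%.
Rounded: 88.60%.

88.60%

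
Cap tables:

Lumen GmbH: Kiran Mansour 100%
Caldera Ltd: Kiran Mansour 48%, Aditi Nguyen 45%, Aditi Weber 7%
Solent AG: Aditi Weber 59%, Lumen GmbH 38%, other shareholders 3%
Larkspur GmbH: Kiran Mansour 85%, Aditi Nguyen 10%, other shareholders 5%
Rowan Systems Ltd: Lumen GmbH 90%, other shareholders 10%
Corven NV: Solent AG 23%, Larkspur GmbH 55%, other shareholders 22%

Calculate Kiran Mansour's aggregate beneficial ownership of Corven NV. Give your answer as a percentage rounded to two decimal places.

55.49%

Kiran reaches Corven along 2 paths.
Via Lumen → Solent: 100% × 38% × 23% = 8.74%.
Via Larkspur: 85% × 55% = 46.75%.
Total: 8.74% + 46.75% = 55.49%.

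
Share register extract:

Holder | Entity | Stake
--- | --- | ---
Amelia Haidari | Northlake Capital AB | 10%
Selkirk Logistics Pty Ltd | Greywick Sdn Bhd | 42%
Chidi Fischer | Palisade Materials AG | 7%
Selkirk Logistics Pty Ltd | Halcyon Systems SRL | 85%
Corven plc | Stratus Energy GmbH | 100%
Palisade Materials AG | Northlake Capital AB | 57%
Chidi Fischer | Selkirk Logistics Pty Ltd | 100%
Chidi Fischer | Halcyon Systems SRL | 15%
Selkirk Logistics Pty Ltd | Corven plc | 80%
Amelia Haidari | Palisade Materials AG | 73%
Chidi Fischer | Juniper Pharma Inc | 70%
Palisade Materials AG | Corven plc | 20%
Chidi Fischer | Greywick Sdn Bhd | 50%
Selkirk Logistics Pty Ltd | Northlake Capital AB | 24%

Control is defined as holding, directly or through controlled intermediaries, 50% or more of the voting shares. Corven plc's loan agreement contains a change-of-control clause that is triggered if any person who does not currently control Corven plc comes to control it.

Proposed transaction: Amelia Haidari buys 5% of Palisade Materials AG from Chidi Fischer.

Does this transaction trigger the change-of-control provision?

The purchase adds only to Amelia's holdings (Chidi's stake shrinks), so Amelia is the only person who could newly come to control Corven.
Amelia holds 73% of Palisade, so Amelia controls Palisade.
Palisade and Amelia together hold 57% + 10% = 67% of Northlake, so Amelia controls Northlake.
In Corven, Amelia's side holds only 20%, not ≥ 50%.
So before the transaction, Amelia does not control Corven.
After the purchase, Amelia's direct stake in Palisade rises to 73% + 5% = 78%, and Chidi's stake falls to 2%.
Amelia holds 78% of Palisade, so Amelia controls Palisade.
After the transaction, Amelia's side holds 20% of Corven, not ≥ 50%, so Amelia still does not control Corven.
No new person acquires control, so the clause is not triggered.

No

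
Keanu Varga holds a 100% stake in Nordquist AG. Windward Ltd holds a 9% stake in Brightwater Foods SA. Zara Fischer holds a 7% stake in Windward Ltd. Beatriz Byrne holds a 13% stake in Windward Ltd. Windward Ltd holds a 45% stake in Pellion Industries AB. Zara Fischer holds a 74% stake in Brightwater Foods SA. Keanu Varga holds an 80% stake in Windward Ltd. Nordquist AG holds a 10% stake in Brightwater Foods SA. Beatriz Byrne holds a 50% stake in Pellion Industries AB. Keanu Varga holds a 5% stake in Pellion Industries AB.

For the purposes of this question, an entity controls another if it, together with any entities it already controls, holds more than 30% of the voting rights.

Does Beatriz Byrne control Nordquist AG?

Beatriz holds 50% of Pellion, so Beatriz controls Pellion.
Neither Beatriz nor any entity Beatriz controls holds any voting interest in Nordquist.
So Beatriz does not control Nordquist.

No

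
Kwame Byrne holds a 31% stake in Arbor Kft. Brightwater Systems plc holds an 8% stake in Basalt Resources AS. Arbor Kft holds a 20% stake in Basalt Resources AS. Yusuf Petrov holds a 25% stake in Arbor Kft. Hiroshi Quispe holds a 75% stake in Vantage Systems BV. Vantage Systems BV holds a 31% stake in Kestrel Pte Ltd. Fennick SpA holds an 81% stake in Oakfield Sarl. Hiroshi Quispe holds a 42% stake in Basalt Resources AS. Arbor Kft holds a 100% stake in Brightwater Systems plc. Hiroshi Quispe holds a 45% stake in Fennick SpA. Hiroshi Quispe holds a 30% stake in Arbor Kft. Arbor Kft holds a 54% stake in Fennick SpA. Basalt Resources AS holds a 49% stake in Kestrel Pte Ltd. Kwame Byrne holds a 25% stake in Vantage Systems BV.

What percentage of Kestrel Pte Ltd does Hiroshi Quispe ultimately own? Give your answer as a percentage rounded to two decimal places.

Hiroshi reaches Kestrel along 4 paths.
Via Vantage: 75% × 31% = 23.25%.
Via Arbor → Brightwater → Basalt: 30% × 100% × 8% × 49% = 1.176%.
Via Arbor → Basalt: 30% × 20% × 49% = 2.94%.
Via Basalt: 42% × 49% = 20.58%.
Total: 23.25% + 1.176% + 2.94% + 20.58% = 47.946%.
Rounded: 47.95%.

47.95%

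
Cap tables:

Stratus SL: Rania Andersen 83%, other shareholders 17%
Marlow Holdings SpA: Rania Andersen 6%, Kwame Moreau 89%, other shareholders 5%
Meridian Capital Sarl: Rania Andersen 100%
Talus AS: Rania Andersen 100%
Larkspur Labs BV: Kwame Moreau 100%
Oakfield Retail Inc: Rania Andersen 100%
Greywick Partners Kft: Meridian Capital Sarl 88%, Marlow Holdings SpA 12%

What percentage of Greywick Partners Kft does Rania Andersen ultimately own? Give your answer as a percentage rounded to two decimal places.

88.72%

Rania reaches Greywick along 2 paths.
Via Meridian: 100% × 88% = 88%.
Via Marlow: 6% × 12% = 0.72%.
Total: 88% + 0.72% = 88.72%.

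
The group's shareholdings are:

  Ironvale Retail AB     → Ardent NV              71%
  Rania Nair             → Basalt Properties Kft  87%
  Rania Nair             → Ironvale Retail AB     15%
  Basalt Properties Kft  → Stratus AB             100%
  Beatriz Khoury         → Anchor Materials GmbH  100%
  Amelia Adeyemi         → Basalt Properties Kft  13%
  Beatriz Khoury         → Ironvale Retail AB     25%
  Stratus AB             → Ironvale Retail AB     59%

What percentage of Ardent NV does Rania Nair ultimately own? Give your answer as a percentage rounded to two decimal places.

47.09%

Rania reaches Ardent along 2 paths.
Via Basalt → Stratus → Ironvale: 87% × 100% × 59% × 71% = 36.4443%.
Via Ironvale: 15% × 71% = 10.65%.
Total: 36.4443% + 10.65% = 47.0943%.
Rounded: 47.09%.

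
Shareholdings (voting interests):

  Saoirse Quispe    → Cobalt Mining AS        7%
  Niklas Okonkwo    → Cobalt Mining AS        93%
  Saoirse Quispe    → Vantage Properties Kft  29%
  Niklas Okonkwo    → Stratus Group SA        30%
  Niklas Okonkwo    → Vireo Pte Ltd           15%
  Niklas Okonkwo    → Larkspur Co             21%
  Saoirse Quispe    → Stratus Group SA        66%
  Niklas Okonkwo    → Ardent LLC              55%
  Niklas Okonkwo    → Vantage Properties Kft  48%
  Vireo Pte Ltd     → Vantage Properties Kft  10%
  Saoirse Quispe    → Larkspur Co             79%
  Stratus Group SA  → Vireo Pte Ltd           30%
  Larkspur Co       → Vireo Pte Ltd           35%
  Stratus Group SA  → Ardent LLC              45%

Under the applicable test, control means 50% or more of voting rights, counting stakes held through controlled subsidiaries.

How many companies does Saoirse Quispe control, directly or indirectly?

Saoirse holds 66% of Stratus, so Saoirse controls Stratus.
Saoirse holds 79% of Larkspur, so Saoirse controls Larkspur.
Stratus and Larkspur together hold 30% + 35% = 65% of Vireo, so Saoirse controls Vireo.
No other company's threshold is met.
Saoirse controls 3 companies.

3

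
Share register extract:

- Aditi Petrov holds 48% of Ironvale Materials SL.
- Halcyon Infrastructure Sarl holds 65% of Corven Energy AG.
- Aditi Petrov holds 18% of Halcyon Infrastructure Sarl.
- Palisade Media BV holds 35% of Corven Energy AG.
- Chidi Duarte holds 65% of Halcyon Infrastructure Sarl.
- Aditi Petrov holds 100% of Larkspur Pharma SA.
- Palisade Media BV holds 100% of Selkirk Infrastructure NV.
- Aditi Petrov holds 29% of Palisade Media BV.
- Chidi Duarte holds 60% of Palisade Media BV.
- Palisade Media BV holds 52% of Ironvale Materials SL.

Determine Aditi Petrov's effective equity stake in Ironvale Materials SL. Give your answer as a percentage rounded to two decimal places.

63.08%

Aditi reaches Ironvale along 2 paths.
Via Palisade: 29% × 52% = 15.08%.
Direct stake: 48% = 48%.
Total: 15.08% + 48% = 63.08%.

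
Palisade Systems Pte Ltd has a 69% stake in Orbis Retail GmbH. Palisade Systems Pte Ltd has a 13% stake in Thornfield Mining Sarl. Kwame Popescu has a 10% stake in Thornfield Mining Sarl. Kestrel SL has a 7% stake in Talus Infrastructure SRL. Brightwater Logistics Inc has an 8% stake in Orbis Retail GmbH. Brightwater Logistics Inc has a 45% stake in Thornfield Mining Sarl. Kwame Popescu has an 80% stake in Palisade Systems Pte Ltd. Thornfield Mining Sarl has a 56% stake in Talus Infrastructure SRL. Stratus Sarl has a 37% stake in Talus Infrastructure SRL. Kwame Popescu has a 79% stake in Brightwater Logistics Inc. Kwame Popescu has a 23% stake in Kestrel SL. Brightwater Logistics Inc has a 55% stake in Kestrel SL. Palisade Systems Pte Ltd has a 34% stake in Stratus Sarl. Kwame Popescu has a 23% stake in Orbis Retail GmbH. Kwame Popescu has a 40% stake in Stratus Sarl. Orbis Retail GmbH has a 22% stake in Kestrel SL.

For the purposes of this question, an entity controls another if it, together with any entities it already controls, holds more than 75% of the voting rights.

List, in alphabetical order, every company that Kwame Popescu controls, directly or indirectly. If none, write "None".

Brightwater Logistics Inc, Kestrel SL, Orbis Retail GmbH, Palisade Systems Pte Ltd

Kwame holds 80% of Palisade, so Kwame controls Palisade.
Kwame holds 79% of Brightwater, so Kwame controls Brightwater.
Palisade and Brightwater and Kwame together hold 69% + 8% + 23% = 100% of Orbis, so Kwame controls Orbis.
Orbis and Kwame and Brightwater together hold 22% + 23% + 55% = 100% of Kestrel, so Kwame controls Kestrel.
No other company's threshold is met.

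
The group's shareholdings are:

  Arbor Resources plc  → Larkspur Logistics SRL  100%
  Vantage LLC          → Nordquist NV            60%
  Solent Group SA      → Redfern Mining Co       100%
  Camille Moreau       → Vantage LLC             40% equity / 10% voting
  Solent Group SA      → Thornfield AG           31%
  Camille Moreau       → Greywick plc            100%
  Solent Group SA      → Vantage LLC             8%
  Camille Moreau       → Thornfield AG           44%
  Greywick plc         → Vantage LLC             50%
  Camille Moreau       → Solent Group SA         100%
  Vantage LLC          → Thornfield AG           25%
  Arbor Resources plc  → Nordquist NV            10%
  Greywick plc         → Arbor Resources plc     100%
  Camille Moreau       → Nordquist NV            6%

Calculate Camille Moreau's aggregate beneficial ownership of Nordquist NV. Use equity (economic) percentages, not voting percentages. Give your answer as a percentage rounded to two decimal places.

74.80%

Camille reaches Nordquist along 5 paths.
Via Greywick → Arbor: 100% × 100% × 10% = 10%.
Via Solent → Vantage: 100% × 8% × 60% = 4.8%.
Via Greywick → Vantage: 100% × 50% × 60% = 30%.
Via Vantage: 40% × 60% = 24%.
Direct stake: 6% = 6%.
Total: 10% + 4.8% + 30% + 24% + 6% = 74.8%.
Rounded: 74.80%.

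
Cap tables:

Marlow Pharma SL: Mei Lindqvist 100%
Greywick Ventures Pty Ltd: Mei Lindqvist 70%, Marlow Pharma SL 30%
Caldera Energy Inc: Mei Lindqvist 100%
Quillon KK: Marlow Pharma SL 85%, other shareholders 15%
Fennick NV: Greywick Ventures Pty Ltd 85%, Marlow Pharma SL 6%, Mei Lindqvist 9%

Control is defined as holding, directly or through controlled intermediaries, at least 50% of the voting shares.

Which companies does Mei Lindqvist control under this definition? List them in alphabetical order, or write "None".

Mei holds 100% of Marlow, so Mei controls Marlow.
Mei and Marlow together hold 70% + 30% = 100% of Greywick, so Mei controls Greywick.
Mei holds 100% of Caldera, so Mei controls Caldera.
Marlow holds 85% of Quillon, so Mei controls Quillon.
Greywick and Marlow and Mei together hold 85% + 6% + 9% = 100% of Fennick, so Mei controls Fennick.

Caldera Energy Inc, Fennick NV, Greywick Ventures Pty Ltd, Marlow Pharma SL, Quillon KK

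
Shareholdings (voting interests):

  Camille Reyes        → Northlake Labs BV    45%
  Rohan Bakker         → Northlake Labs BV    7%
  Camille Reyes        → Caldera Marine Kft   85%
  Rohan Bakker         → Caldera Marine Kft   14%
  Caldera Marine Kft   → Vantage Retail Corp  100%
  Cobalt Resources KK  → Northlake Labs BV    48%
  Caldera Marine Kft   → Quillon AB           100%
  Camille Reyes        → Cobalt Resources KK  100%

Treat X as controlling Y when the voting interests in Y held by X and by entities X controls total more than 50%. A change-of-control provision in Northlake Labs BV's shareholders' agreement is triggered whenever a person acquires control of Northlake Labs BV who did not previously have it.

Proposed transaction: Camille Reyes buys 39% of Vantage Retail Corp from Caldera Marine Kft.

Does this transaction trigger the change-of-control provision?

No

The purchase adds only to Camille's holdings (Caldera's stake shrinks), so Camille is the only person who could newly come to control Northlake.
Camille holds 100% of Cobalt, so Camille controls Cobalt.
Cobalt and Camille together hold 48% + 45% = 93% of Northlake, so Camille controls Northlake.
So Camille already controls Northlake before the transaction.
After the purchase, Camille holds 39% of Vantage directly, and Caldera's stake falls to 61%.
Camille controlled Northlake already, so this is not a new person acquiring control; every other person's position is unchanged or reduced.
No new person acquires control, so the clause is not triggered.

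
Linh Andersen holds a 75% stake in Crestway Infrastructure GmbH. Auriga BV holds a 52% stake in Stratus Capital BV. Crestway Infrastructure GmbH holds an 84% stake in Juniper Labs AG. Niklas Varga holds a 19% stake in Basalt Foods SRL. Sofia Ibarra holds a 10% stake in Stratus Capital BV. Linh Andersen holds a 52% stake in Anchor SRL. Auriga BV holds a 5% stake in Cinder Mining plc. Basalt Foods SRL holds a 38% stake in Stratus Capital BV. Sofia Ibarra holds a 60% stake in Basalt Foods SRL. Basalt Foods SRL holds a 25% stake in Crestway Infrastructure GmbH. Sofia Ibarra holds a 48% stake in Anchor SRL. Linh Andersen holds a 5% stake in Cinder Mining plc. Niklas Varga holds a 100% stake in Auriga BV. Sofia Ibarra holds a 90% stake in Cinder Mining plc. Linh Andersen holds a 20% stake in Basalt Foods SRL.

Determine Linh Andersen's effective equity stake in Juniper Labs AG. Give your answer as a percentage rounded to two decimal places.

Linh reaches Juniper along 2 paths.
Via Basalt → Crestway: 20% × 25% × 84% = 4.2%.
Via Crestway: 75% × 84% = 63%.
Total: 4.2% + 63% = 67.2%.
Rounded: 67.20%.

67.20%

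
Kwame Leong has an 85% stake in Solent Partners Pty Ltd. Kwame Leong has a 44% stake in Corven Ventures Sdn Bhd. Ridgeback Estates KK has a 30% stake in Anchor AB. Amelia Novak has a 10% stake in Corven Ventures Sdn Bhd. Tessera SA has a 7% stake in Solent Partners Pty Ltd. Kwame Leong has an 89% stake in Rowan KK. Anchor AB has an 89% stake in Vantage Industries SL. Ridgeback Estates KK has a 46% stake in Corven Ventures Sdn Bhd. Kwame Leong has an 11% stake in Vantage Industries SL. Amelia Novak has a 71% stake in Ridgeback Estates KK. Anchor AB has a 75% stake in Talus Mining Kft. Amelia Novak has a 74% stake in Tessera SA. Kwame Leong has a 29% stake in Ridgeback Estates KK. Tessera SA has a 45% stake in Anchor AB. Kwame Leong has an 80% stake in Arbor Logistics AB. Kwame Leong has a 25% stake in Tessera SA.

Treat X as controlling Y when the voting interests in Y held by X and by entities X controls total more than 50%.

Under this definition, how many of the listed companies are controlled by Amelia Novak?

6

Amelia holds 71% of Ridgeback, so Amelia controls Ridgeback.
Amelia holds 74% of Tessera, so Amelia controls Tessera.
Ridgeback and Tessera together hold 30% + 45% = 75% of Anchor, so Amelia controls Anchor.
Ridgeback and Amelia together hold 46% + 10% = 56% of Corven, so Amelia controls Corven.
Anchor holds 75% of Talus, so Amelia controls Talus.
Anchor holds 89% of Vantage, so Amelia controls Vantage.
No other company's threshold is met.
Amelia controls 6 companies.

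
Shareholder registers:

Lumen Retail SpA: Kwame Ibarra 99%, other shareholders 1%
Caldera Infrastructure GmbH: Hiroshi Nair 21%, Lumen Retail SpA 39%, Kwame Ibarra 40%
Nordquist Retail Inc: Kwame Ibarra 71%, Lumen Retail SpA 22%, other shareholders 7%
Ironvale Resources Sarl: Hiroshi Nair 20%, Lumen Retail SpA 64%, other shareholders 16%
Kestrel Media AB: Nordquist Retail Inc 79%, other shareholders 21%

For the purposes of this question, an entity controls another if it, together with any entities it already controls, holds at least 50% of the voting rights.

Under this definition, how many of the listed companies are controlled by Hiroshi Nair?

Hiroshi's largest direct stake is 21% in Caldera, which does not meet the threshold.
Hiroshi controls 0 companies.

0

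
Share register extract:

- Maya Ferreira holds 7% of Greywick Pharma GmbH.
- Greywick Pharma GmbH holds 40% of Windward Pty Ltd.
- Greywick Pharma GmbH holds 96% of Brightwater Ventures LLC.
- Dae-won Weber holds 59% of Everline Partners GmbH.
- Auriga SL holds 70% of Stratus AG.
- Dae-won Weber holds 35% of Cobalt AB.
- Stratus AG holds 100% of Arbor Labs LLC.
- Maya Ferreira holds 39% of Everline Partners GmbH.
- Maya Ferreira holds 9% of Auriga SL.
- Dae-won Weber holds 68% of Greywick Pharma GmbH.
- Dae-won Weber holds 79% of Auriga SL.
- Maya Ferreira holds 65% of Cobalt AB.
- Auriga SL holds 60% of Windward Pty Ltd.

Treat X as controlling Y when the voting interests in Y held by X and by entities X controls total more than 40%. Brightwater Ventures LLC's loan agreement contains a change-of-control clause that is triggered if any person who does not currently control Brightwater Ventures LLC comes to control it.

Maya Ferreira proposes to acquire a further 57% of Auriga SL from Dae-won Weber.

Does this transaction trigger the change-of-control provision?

The purchase adds only to Maya's holdings (Dae-won's stake shrinks), so Maya is the only person who could newly come to control Brightwater.
Maya holds 65% of Cobalt, so Maya controls Cobalt.
Neither Maya nor any entity Maya controls holds any voting interest in Brightwater.
So before the transaction, Maya does not control Brightwater.
After the purchase, Maya's direct stake in Auriga rises to 9% + 57% = 66%, and Dae-won's stake falls to 22%.
Maya holds 66% of Auriga, so Maya controls Auriga.
Auriga holds 70% of Stratus, so Maya controls Stratus.
Auriga holds 60% of Windward, so Maya controls Windward.
Stratus holds 100% of Arbor, so Maya controls Arbor.
After the transaction, neither Maya nor any entity Maya controls holds a voting interest in Brightwater, so Maya still does not control it.
No new person acquires control, so the clause is not triggered.

No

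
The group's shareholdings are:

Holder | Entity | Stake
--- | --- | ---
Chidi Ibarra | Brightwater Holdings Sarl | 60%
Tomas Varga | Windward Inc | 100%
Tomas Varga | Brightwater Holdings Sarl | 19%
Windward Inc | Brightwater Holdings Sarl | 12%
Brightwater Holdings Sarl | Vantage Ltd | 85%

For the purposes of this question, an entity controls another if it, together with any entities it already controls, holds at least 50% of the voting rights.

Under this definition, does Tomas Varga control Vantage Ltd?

Tomas holds 100% of Windward, so Tomas controls Windward.
Neither Tomas nor any entity Tomas controls holds any voting interest in Vantage.
So Tomas does not control Vantage.

No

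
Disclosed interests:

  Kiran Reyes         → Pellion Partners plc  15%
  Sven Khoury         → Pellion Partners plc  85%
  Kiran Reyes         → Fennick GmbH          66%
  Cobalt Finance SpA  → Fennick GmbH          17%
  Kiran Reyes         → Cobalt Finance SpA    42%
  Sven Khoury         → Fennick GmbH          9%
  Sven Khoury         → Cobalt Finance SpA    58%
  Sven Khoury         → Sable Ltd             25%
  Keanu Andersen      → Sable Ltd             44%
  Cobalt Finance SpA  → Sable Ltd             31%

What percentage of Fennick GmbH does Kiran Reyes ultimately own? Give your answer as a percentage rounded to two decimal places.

73.14%

Kiran reaches Fennick along 2 paths.
Direct stake: 66% = 66%.
Via Cobalt: 42% × 17% = 7.14%.
Total: 66% + 7.14% = 73.14%.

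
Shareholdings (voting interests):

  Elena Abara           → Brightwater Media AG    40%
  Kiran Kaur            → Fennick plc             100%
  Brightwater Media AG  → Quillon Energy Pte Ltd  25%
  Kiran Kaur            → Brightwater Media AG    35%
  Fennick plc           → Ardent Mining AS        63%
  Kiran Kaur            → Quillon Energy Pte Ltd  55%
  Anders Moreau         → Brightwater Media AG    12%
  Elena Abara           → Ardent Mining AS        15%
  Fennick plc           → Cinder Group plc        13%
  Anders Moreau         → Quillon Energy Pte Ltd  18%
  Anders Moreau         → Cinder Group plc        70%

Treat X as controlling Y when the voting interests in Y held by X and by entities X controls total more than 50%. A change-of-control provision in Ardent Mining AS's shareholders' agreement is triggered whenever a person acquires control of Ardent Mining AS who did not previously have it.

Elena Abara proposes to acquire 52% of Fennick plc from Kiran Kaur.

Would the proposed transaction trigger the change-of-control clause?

Yes

The purchase adds only to Elena's holdings (Kiran's stake shrinks), so Elena is the only person who could newly come to control Ardent.
Elena's largest direct stake is 40% in Brightwater, which does not meet the threshold, so Elena controls no company.
In Ardent, Elena's side holds only 15%, not > 50%.
So before the transaction, Elena does not control Ardent.
After the purchase, Elena holds 52% of Fennick directly, and Kiran's stake falls to 48%.
Elena holds 52% of Fennick, so Elena controls Fennick.
Elena and Fennick together hold 15% + 63% = 78% of Ardent, so Elena controls Ardent.
Elena did not control Ardent before and does after, so the clause is triggered.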